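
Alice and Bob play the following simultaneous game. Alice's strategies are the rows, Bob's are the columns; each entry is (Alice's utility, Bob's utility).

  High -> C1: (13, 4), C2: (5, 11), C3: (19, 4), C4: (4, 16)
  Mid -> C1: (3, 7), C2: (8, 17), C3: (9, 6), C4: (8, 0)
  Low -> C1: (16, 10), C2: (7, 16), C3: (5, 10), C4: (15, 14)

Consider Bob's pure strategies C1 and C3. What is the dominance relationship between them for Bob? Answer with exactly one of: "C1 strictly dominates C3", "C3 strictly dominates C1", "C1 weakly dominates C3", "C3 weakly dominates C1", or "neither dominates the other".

C1 weakly dominates C3

C1's payoffs vs C3's, by Alice's action — High: 4=4, Mid: 7>6, Low: 10=10.
C1 is at least as good everywhere and strictly better somewhere (tied only at High, Low), so C1 weakly but not strictly dominates C3.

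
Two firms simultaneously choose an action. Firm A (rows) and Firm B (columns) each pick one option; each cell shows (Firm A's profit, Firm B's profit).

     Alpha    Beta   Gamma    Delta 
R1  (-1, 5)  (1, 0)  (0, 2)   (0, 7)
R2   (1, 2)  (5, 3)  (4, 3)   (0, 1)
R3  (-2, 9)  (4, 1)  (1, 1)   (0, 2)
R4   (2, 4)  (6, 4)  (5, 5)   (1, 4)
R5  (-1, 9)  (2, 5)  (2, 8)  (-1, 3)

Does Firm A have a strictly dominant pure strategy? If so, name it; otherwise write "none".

R4 vs R1: Alpha: 2>-1, Beta: 6>1, Gamma: 5>0, Delta: 1>0.
R4 vs R2: Alpha: 2>1, Beta: 6>5, Gamma: 5>4, Delta: 1>0.
R4 vs R3: Alpha: 2>-2, Beta: 6>4, Gamma: 5>1, Delta: 1>0.
R4 vs R5: Alpha: 2>-1, Beta: 6>2, Gamma: 5>2, Delta: 1>-1.
R4 strictly beats every other strategy against every opponent action, so it is strictly dominant.

R4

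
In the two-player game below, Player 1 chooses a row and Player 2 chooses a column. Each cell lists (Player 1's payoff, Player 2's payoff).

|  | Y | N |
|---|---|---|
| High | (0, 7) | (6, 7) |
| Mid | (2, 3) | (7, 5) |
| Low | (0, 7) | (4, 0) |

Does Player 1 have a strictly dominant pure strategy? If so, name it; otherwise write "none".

Mid vs High: Y: 2>0, N: 7>6.
Mid vs Low: Y: 2>0, N: 7>4.
Mid strictly beats every other strategy against every opponent action, so it is strictly dominant.

Mid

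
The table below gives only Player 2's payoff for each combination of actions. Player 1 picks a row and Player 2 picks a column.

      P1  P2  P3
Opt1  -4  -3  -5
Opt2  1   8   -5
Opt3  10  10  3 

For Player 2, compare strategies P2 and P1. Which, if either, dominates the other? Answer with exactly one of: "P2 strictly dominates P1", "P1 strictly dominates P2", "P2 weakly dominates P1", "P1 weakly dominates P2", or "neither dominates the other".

P2 weakly dominates P1

Compare P2 to P1 across each opponent action: Opt1: -3>-4, Opt2: 8>1, Opt3: 10=10.
P2 is at least as good everywhere and strictly better somewhere (tied only at Opt3), so P2 weakly but not strictly dominates P1.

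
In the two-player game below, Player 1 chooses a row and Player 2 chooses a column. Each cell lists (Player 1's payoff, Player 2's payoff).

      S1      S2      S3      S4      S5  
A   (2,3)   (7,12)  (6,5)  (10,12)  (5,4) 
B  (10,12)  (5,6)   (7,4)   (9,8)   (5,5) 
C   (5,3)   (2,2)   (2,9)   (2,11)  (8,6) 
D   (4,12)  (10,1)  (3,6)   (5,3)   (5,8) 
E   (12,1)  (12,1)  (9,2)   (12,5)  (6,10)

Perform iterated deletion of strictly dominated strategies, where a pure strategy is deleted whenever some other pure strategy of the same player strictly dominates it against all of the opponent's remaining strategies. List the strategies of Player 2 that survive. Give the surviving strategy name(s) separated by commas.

S4, S5

Player 1's strategy A is strictly dominated by E (S1: 12>2, S2: 12>7, S3: 9>6, S4: 12>10, S5: 6>5) and is removed.
Row B is eliminated: E beats it against every remaining column (S1: 12>10, S2: 12>5, S3: 9>7, S4: 12>9, S5: 6>5).
Player 1's strategy D is strictly dominated by E (S1: 12>4, S2: 12>10, S3: 9>3, S4: 12>5, S5: 6>5) and is removed.
Player 2's strategy S1 is strictly dominated by S3 (C: 9>3, E: 2>1) and is removed.
Column S2 is eliminated: S3 beats it against every remaining row (C: 9>2, E: 2>1).
Column S3 is eliminated: S4 beats it against every remaining row (C: 11>9, E: 5>2).
Among the remaining strategies, none is strictly dominated by another pure strategy of the same player, so the elimination stops.
Surviving strategies — Player 1: {C, E}; Player 2: {S4, S5}.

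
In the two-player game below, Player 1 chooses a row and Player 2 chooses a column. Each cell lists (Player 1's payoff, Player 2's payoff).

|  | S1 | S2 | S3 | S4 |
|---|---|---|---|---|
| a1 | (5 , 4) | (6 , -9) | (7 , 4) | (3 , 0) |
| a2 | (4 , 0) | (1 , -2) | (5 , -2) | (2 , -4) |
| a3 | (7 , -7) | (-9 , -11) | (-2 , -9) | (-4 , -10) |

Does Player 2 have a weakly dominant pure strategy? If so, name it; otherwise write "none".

S1

S1 vs S2: a1: 4>-9, a2: 0>-2, a3: -7>-11.
S1 vs S3: a1: 4=4, a2: 0>-2, a3: -7>-9.
S1 vs S4: a1: 4>0, a2: 0>-4, a3: -7>-10.
S1 is at least as good as every other strategy against every opponent action, so it is weakly dominant.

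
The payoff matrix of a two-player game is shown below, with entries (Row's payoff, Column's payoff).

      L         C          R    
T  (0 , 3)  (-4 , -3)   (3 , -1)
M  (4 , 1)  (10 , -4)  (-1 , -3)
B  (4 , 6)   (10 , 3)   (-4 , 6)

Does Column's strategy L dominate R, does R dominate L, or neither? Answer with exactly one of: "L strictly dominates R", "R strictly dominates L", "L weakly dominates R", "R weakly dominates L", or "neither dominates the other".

L weakly dominates R

L's payoffs vs R's, by Row's action — T: 3>-1, M: 1>-3, B: 6=6.
L is at least as good everywhere and strictly better somewhere (tied only at B), so L weakly but not strictly dominates R.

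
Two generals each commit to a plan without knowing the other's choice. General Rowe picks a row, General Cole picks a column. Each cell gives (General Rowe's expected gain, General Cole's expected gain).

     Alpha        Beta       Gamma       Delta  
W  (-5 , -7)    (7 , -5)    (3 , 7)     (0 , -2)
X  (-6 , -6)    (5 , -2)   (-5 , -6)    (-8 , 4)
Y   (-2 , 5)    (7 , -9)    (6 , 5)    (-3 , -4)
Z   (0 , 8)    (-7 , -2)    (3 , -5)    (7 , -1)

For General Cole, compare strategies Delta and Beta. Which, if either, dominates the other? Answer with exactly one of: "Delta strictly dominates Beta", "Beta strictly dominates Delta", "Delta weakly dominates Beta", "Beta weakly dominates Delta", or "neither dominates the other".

Delta's payoffs vs Beta's, by General Rowe's action — W: -2>-5, X: 4>-2, Y: -4>-9, Z: -1>-2.
Every comparison favours Delta, so Delta strictly dominates Beta.

Delta strictly dominates Beta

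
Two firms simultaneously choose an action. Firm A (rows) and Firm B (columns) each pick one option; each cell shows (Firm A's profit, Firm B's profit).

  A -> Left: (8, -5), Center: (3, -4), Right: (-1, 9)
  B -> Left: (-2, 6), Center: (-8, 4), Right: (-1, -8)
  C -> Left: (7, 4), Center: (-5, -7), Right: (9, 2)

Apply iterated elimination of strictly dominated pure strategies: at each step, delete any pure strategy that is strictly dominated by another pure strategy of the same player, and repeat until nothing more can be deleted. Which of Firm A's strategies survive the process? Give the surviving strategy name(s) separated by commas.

A, C

Row B is eliminated: C beats it against every remaining column (Left: 7>-2, Center: -5>-8, Right: 9>-1).
For Firm B, Right strictly dominates Center on the remaining rows (A: 9>-4, C: 2>-7); eliminate Center.
Among the remaining strategies, none is strictly dominated by another pure strategy of the same player, so the elimination stops.
Surviving strategies — Firm A: {A, C}; Firm B: {Left, Right}.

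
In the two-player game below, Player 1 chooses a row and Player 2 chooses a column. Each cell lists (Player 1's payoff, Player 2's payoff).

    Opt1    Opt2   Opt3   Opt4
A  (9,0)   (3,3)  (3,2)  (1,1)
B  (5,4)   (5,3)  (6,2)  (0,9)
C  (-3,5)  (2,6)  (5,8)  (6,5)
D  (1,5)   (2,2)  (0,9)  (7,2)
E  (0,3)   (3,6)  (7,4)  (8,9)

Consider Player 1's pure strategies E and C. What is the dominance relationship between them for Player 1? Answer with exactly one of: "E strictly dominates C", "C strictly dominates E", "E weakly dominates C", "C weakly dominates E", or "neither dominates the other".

E strictly dominates C

Compare E to C across each opponent action: Opt1: 0>-3, Opt2: 3>2, Opt3: 7>5, Opt4: 8>6.
Every comparison favours E, so E strictly dominates C.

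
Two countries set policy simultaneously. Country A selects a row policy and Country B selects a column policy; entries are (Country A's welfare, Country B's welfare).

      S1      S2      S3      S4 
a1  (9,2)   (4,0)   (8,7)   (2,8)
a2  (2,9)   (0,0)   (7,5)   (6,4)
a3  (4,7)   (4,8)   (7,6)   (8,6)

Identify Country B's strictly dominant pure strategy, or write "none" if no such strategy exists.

none

S1 fails to dominate S2 at a3 (7<8).
S2 fails to dominate S1 at a1 (0<2).
S3 fails to dominate S1 at a2 (5<9).
S4 fails to dominate S1 at a2 (4<9).
No single strategy dominates all the others.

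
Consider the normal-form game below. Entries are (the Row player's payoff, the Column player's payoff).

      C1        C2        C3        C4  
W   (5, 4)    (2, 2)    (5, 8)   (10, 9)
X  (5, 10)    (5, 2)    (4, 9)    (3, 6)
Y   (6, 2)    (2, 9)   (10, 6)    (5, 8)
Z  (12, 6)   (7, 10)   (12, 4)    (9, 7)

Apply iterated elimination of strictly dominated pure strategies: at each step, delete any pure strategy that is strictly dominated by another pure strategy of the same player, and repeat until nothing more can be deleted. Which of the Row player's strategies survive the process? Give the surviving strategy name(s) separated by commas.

For the Row player, Z strictly dominates X on the remaining columns (C1: 12>5, C2: 7>5, C3: 12>4, C4: 9>3); eliminate X.
The Row player's strategy Y is strictly dominated by Z (C1: 12>6, C2: 7>2, C3: 12>10, C4: 9>5) and is removed.
For the Column player, C4 strictly dominates C1 on the remaining rows (W: 9>4, Z: 7>6); eliminate C1.
Column C3 is eliminated: C4 beats it against every remaining row (W: 9>8, Z: 7>4).
Among the remaining strategies, none is strictly dominated by another pure strategy of the same player, so the elimination stops.
Surviving strategies — the Row player: {W, Z}; the Column player: {C2, C4}.

W, Z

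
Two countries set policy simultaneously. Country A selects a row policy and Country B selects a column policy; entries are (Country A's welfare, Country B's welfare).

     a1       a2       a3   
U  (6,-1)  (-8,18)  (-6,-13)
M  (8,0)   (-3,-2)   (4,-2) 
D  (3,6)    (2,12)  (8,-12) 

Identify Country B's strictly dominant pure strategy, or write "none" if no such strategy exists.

none

a1 fails to dominate a2 at U (-1<18).
a2 fails to dominate a1 at M (-2<0).
a3 fails to dominate a1 at U (-13<-1).
No single strategy dominates all the others.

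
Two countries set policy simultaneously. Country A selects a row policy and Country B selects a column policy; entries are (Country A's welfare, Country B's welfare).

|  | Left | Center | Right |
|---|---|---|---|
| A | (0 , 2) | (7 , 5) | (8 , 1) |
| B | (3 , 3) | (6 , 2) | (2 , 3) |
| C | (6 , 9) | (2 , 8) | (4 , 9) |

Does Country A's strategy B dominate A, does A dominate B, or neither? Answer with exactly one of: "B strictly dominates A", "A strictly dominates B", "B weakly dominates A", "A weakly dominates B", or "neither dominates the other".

Compare B to A across every action of Country B: Left: 3>0, Center: 6<7, Right: 2<8.
B does better at Left but worse at Center, Right; neither strategy dominates the other.

neither dominates the other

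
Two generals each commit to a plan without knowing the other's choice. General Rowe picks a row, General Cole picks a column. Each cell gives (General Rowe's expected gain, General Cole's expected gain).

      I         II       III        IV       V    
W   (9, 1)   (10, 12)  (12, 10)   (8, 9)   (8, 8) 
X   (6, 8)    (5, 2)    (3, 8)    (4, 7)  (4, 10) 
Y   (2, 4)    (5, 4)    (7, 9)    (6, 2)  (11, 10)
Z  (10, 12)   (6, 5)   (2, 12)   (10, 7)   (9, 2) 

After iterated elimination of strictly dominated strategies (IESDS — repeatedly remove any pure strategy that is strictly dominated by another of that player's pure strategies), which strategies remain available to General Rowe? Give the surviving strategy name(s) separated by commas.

Row X is eliminated: W beats it against every remaining column (I: 9>6, II: 10>5, III: 12>3, IV: 8>4, V: 8>4).
General Cole's strategy IV is strictly dominated by III (W: 10>9, Y: 9>2, Z: 12>7) and is removed.
Among the remaining strategies, none is strictly dominated by another pure strategy of the same player, so the elimination stops.
Surviving strategies — General Rowe: {W, Y, Z}; General Cole: {I, II, III, V}.

W, Y, Z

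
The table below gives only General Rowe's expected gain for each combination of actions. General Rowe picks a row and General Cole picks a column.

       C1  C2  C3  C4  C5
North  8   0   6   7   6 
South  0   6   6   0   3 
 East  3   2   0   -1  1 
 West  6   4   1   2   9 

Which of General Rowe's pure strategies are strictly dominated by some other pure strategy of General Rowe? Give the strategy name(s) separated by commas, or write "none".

East

North: no other strategy beats it everywhere (South at C1 (8>0); East at C1 (8>3); West at C1 (8>6)).
South: no other strategy beats it everywhere (North at C2 (6>0); East at C2 (6>2); West at C2 (6>4)).
East: dominated, since West does at least as well everywhere (C1: 6>3, C2: 4>2, C3: 1>0, C4: 2>-1, C5: 9>1).
West is not dominated — it holds its own against North at C2 (4>0); South at C1 (6>0); East at C1 (6>3).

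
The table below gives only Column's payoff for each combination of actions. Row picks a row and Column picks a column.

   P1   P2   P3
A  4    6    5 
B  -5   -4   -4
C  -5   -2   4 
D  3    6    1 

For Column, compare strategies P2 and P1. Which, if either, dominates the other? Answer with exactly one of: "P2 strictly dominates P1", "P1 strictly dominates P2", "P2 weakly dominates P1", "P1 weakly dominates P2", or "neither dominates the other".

Compare P2 to P1 across each choice by Row: A: 6>4, B: -4>-5, C: -2>-5, D: 6>3.
P2 gives a strictly higher payoff against each choice by Row, so P2 strictly dominates P1.

P2 strictly dominates P1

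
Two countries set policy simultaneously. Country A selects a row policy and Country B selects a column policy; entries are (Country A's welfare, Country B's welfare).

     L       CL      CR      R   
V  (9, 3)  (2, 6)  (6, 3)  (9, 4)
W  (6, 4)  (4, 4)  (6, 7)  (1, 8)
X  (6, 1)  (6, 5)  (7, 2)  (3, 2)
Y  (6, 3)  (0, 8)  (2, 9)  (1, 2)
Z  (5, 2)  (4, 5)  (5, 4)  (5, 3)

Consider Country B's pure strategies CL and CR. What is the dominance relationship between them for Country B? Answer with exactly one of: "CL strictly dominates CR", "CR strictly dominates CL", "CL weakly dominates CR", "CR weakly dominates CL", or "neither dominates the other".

neither dominates the other

CL's payoffs vs CR's, by Country A's action — V: 6>3, W: 4<7, X: 5>2, Y: 8<9, Z: 5>4.
CL does better at V, X, Z but worse at W, Y; neither strategy dominates the other.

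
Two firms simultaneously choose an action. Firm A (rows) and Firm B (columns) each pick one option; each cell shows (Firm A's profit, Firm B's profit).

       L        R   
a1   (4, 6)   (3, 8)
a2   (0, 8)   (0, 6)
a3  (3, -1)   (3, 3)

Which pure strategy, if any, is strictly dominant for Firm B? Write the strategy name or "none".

L fails to dominate R at a1 (6<8).
R fails to dominate L at a2 (6<8).
No single strategy dominates all the others.

none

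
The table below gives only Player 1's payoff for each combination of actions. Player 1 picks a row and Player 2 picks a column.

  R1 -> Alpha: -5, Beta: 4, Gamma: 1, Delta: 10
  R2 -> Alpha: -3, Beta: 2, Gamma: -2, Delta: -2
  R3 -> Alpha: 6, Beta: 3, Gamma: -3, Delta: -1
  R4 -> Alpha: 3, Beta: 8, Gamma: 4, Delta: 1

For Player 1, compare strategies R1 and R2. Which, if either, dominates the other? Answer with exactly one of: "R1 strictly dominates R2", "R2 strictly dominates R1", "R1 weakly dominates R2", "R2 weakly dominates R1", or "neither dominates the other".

neither dominates the other

Compare R1 to R2 across each choice by Player 2: Alpha: -5<-3, Beta: 4>2, Gamma: 1>-2, Delta: 10>-2.
R1 does better at Beta, Gamma, Delta but worse at Alpha; neither strategy dominates the other.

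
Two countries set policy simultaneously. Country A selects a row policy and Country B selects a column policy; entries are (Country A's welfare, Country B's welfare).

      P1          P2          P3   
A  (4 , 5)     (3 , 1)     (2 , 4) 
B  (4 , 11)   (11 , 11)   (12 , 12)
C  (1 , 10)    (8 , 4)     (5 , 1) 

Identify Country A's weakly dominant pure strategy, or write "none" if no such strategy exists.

B vs A: P1: 4=4, P2: 11>3, P3: 12>2.
B vs C: P1: 4>1, P2: 11>8, P3: 12>5.
B is at least as good as every other strategy against every opponent action, so it is weakly dominant.

B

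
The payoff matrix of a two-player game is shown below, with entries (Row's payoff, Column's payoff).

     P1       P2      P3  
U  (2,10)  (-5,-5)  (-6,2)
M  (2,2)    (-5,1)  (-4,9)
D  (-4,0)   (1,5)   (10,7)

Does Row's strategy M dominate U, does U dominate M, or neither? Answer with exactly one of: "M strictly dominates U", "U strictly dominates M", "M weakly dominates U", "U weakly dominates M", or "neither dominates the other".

M weakly dominates U

Compare M to U across each choice by Column: P1: 2=2, P2: -5=-5, P3: -4>-6.
M is at least as good everywhere and strictly better somewhere (tied only at P1, P2), so M weakly but not strictly dominates U.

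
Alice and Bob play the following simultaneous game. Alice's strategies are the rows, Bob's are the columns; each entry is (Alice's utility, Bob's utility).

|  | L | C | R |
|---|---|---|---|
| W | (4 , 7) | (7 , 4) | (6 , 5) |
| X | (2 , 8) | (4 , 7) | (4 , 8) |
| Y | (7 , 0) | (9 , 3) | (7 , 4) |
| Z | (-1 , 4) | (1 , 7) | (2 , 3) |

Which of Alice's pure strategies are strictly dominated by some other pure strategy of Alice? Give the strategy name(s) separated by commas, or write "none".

Y strictly dominates W — L: 7>4, C: 9>7, R: 7>6.
W strictly dominates X — L: 4>2, C: 7>4, R: 6>4.
Nothing dominates Y: W at L (7>4); X at L (7>2); Z at L (7>-1).
Z is strictly dominated by W (L: 4>-1, C: 7>1, R: 6>2).

W, X, Z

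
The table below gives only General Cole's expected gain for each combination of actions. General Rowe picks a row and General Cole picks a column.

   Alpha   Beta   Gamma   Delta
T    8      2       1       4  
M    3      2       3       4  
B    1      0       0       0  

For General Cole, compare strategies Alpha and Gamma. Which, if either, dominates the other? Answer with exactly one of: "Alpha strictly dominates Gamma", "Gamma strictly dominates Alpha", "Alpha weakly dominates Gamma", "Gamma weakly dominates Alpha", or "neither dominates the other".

Compare Alpha to Gamma across each opponent action: T: 8>1, M: 3=3, B: 1>0.
Alpha is at least as good everywhere and strictly better somewhere (tied only at M), so Alpha weakly but not strictly dominates Gamma.

Alpha weakly dominates Gamma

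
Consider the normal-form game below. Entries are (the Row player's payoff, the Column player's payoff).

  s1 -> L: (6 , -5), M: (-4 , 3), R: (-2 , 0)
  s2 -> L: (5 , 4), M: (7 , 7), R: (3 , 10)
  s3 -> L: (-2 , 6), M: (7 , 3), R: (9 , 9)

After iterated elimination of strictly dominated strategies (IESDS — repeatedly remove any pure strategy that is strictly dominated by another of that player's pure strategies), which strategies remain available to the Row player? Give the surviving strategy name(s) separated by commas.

Column L is eliminated: R beats it against every remaining row (s1: 0>-5, s2: 10>4, s3: 9>6).
The Row player's strategy s1 is strictly dominated by s2 (M: 7>-4, R: 3>-2) and is removed.
Column M is eliminated: R beats it against every remaining row (s2: 10>7, s3: 9>3).
The Row player's strategy s2 is strictly dominated by s3 (R: 9>3) and is removed.
Among the remaining strategies, none is strictly dominated by another pure strategy of the same player, so the elimination stops.
Surviving strategies — the Row player: {s3}; the Column player: {R}.

s3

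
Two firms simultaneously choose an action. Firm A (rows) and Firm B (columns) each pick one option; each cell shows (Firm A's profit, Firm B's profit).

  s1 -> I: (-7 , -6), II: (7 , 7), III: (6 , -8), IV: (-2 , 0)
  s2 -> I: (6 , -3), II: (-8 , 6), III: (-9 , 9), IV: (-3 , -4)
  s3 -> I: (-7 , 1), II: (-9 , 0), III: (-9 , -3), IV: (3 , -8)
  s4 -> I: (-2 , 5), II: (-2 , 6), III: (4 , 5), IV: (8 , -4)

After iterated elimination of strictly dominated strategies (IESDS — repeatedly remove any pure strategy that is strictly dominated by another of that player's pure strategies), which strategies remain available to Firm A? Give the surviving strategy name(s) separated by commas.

s1

For Firm A, s4 strictly dominates s3 on the remaining columns (I: -2>-7, II: -2>-9, III: 4>-9, IV: 8>3); eliminate s3.
For Firm B, II strictly dominates I on the remaining rows (s1: 7>-6, s2: 6>-3, s4: 6>5); eliminate I.
For Firm A, s1 strictly dominates s2 on the remaining columns (II: 7>-8, III: 6>-9, IV: -2>-3); eliminate s2.
Firm B's strategy III is strictly dominated by II (s1: 7>-8, s4: 6>5) and is removed.
For Firm B, II strictly dominates IV on the remaining rows (s1: 7>0, s4: 6>-4); eliminate IV.
Row s4 is eliminated: s1 beats it against every remaining column (II: 7>-2).
Among the remaining strategies, none is strictly dominated by another pure strategy of the same player, so the elimination stops.
Surviving strategies — Firm A: {s1}; Firm B: {II}.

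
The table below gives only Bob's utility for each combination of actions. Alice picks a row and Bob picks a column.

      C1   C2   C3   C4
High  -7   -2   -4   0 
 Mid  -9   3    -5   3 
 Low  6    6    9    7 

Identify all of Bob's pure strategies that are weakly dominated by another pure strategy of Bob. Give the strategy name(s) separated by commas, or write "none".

C1 is weakly dominated by C2 (High: -2>-7, Mid: 3>-9, Low: 6=6).
C2 is weakly dominated by C4 (High: 0>-2, Mid: 3=3, Low: 7>6).
C3 is not dominated — it holds its own against C1 at High (-4>-7); C2 at Low (9>6); C4 at Low (9>7).
Nothing dominates C4: C1 at High (0>-7); C2 at High (0>-2); C3 at High (0>-4).

C1, C2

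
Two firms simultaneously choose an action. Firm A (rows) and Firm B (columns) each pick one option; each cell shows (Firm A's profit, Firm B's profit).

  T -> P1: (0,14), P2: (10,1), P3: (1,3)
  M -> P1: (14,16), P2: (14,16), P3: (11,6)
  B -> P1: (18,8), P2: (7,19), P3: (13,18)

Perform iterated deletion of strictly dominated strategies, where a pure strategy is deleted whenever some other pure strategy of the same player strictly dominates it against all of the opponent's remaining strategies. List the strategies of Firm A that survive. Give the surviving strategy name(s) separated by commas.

M, B

Firm A's strategy T is strictly dominated by M (P1: 14>0, P2: 14>10, P3: 11>1) and is removed.
Column P3 is eliminated: P2 beats it against every remaining row (M: 16>6, B: 19>18).
Among the remaining strategies, none is strictly dominated by another pure strategy of the same player, so the elimination stops.
Surviving strategies — Firm A: {M, B}; Firm B: {P1, P2}.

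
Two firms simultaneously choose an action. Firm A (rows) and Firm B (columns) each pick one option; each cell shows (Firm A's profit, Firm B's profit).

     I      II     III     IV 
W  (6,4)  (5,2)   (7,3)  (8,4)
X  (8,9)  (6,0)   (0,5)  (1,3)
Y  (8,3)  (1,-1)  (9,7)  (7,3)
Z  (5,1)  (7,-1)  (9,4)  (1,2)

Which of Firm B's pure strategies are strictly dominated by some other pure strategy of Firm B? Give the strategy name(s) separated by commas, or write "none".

II

I: no other strategy beats it everywhere (II at W (4>2); III at W (4>3); IV at W (4=4)).
I strictly dominates II — W: 4>2, X: 9>0, Y: 3>-1, Z: 1>-1.
III: no other strategy beats it everywhere (I at Y (7>3); II at W (3>2); IV at X (5>3)).
IV: no other strategy beats it everywhere (I at W (4=4); II at W (4>2); III at W (4>3)).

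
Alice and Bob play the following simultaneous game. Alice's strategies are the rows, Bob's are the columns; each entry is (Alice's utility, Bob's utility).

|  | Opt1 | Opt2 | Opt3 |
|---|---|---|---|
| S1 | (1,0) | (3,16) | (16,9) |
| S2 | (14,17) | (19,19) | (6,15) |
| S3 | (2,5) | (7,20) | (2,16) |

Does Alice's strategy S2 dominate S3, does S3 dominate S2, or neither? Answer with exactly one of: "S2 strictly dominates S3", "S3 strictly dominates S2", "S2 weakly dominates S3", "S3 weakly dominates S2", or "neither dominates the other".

S2 strictly dominates S3

Compare S2 to S3 across each opponent action: Opt1: 14>2, Opt2: 19>7, Opt3: 6>2.
Every comparison favours S2, so S2 strictly dominates S3.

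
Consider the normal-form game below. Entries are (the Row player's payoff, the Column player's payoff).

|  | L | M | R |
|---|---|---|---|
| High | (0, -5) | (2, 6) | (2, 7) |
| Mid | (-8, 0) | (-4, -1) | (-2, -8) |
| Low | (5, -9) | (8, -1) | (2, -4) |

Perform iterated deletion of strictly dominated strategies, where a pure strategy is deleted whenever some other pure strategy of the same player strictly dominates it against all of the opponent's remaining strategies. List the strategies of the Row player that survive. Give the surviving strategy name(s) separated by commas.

Row Mid is eliminated: High beats it against every remaining column (L: 0>-8, M: 2>-4, R: 2>-2).
The Column player's strategy L is strictly dominated by M (High: 6>-5, Low: -1>-9) and is removed.
Among the remaining strategies, none is strictly dominated by another pure strategy of the same player, so the elimination stops.
Surviving strategies — the Row player: {High, Low}; the Column player: {M, R}.

High, Low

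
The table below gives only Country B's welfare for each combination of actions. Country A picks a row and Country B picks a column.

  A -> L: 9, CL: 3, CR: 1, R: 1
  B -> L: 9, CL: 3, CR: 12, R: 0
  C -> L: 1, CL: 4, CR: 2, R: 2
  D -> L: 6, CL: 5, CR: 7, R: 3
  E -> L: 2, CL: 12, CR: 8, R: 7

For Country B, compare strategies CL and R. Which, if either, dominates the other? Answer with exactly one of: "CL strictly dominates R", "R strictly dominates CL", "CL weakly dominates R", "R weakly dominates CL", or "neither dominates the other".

CL strictly dominates R

Compare CL to R across each opponent action: A: 3>1, B: 3>0, C: 4>2, D: 5>3, E: 12>7.
CL gives a strictly higher payoff against each opponent action, so CL strictly dominates R.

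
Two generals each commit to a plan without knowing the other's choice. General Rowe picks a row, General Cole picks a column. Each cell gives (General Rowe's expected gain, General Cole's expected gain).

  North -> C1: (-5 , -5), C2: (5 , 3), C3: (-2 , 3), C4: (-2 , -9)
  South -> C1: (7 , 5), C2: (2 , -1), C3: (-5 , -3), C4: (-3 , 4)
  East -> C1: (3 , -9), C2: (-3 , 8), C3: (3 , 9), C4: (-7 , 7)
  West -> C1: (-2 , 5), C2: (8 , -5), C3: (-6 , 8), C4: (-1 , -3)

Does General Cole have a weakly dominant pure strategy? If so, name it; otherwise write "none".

none

C1 fails to dominate C2 at North (-5<3).
C2 fails to dominate C1 at South (-1<5).
C3 fails to dominate C1 at South (-3<5).
C4 fails to dominate C1 at North (-9<-5).
No single strategy dominates all the others.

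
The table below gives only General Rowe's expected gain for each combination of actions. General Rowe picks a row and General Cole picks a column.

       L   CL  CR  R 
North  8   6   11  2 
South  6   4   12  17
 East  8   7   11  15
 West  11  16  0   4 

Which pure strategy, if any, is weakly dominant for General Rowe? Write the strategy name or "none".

North fails to dominate South at CR (11<12).
South fails to dominate North at L (6<8).
East fails to dominate South at CR (11<12).
West fails to dominate North at CR (0<11).
No single strategy dominates all the others.

none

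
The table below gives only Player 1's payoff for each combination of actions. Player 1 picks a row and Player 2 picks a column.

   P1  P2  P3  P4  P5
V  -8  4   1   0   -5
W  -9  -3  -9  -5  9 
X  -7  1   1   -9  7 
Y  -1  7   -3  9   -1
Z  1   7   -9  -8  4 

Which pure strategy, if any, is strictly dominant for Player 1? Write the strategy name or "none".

V fails to dominate W at P5 (-5<9).
W fails to dominate V at P1 (-9<-8).
X fails to dominate V at P2 (1<4).
Y fails to dominate V at P3 (-3<1).
Z fails to dominate V at P3 (-9<1).
No single strategy dominates all the others.

none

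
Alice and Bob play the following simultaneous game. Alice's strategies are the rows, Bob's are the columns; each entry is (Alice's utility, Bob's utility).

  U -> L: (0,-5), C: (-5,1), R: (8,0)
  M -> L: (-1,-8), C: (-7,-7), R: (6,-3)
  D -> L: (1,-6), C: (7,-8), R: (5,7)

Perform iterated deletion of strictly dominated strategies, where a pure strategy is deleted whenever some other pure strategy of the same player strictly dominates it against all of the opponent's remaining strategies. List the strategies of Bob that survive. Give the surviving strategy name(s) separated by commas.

C, R

Alice's strategy M is strictly dominated by U (L: 0>-1, C: -5>-7, R: 8>6) and is removed.
Bob's strategy L is strictly dominated by R (U: 0>-5, D: 7>-6) and is removed.
Among the remaining strategies, none is strictly dominated by another pure strategy of the same player, so the elimination stops.
Surviving strategies — Alice: {U, D}; Bob: {C, R}.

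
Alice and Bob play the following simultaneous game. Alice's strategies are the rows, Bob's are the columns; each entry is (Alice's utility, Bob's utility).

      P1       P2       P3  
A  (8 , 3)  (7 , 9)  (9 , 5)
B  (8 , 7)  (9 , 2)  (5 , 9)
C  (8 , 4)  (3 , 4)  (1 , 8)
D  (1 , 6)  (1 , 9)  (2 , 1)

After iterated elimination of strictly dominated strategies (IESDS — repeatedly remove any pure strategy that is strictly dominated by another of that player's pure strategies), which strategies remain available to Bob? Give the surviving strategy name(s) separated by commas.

P2, P3

Row D is eliminated: A beats it against every remaining column (P1: 8>1, P2: 7>1, P3: 9>2).
Bob's strategy P1 is strictly dominated by P3 (A: 5>3, B: 9>7, C: 8>4) and is removed.
Alice's strategy C is strictly dominated by A (P2: 7>3, P3: 9>1) and is removed.
Among the remaining strategies, none is strictly dominated by another pure strategy of the same player, so the elimination stops.
Surviving strategies — Alice: {A, B}; Bob: {P2, P3}.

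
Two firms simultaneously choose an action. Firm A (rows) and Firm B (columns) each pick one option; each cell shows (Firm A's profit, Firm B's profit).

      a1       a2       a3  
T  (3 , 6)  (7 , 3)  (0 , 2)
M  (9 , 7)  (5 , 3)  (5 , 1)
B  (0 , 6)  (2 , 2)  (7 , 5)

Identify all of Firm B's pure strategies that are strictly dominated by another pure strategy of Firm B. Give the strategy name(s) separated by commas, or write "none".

a1 is not dominated — it holds its own against a2 at T (6>3); a3 at T (6>2).
a2 is strictly dominated by a1 (T: 6>3, M: 7>3, B: 6>2).
a1 strictly dominates a3 — T: 6>2, M: 7>1, B: 6>5.

a2, a3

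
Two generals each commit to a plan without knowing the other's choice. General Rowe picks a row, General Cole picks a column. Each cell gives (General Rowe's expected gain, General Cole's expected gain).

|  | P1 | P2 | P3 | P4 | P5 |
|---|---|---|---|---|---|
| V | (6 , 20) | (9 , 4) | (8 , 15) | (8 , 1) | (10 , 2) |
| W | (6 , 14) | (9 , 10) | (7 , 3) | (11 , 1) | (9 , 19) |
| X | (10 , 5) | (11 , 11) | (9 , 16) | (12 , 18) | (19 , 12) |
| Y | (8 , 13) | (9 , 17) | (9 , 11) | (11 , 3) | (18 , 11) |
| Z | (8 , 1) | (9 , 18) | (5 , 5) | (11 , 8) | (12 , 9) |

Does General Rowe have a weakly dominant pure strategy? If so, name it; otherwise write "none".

X vs V: P1: 10>6, P2: 11>9, P3: 9>8, P4: 12>8, P5: 19>10.
X vs W: P1: 10>6, P2: 11>9, P3: 9>7, P4: 12>11, P5: 19>9.
X vs Y: P1: 10>8, P2: 11>9, P3: 9=9, P4: 12>11, P5: 19>18.
X vs Z: P1: 10>8, P2: 11>9, P3: 9>5, P4: 12>11, P5: 19>12.
X is at least as good as every other strategy against every opponent action, so it is weakly dominant.

X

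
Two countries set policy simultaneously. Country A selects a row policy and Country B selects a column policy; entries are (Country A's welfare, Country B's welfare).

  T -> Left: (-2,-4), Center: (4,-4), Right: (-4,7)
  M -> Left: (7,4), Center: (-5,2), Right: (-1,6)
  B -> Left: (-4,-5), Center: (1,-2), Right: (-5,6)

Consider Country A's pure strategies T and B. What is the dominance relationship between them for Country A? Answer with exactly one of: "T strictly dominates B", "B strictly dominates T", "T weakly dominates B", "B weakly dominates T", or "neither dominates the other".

T strictly dominates B

Compare T to B across every action of Country B: Left: -2>-4, Center: 4>1, Right: -4>-5.
T gives a strictly higher payoff against every action of Country B, so T strictly dominates B.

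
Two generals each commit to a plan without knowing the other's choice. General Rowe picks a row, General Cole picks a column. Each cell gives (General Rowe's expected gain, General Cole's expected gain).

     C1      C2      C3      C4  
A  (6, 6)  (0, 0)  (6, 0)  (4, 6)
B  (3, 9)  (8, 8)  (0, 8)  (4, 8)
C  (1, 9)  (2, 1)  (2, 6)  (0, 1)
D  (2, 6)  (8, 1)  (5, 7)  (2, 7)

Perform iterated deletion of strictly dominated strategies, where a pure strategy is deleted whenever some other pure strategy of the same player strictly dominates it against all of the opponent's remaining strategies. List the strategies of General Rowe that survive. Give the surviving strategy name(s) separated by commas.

A, B

Row C is eliminated: D beats it against every remaining column (C1: 2>1, C2: 8>2, C3: 5>2, C4: 2>0).
General Cole's strategy C2 is strictly dominated by C1 (A: 6>0, B: 9>8, D: 6>1) and is removed.
For General Rowe, A strictly dominates D on the remaining columns (C1: 6>2, C3: 6>5, C4: 4>2); eliminate D.
Column C3 is eliminated: C1 beats it against every remaining row (A: 6>0, B: 9>8).
Among the remaining strategies, none is strictly dominated by another pure strategy of the same player, so the elimination stops.
Surviving strategies — General Rowe: {A, B}; General Cole: {C1, C4}.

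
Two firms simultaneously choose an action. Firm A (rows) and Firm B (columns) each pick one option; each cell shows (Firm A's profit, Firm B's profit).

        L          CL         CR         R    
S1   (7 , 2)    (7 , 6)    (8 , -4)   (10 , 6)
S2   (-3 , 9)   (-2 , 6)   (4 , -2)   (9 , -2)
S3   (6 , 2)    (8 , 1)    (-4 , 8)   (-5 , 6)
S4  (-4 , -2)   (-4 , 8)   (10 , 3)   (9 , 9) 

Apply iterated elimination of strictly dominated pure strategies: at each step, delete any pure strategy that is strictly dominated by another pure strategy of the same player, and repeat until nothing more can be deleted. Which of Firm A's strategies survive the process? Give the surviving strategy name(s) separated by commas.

Row S2 is eliminated: S1 beats it against every remaining column (L: 7>-3, CL: 7>-2, CR: 8>4, R: 10>9).
Firm B's strategy L is strictly dominated by R (S1: 6>2, S3: 6>2, S4: 9>-2) and is removed.
Among the remaining strategies, none is strictly dominated by another pure strategy of the same player, so the elimination stops.
Surviving strategies — Firm A: {S1, S3, S4}; Firm B: {CL, CR, R}.

S1, S3, S4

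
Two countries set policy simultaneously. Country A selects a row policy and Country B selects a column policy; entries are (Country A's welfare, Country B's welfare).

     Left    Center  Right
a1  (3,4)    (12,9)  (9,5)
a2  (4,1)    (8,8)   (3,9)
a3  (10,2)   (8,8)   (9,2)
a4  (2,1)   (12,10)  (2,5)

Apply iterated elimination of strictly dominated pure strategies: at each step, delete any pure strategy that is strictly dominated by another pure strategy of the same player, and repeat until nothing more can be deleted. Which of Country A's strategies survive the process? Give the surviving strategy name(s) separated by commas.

a1, a4

For Country B, Center strictly dominates Left on the remaining rows (a1: 9>4, a2: 8>1, a3: 8>2, a4: 10>1); eliminate Left.
For Country A, a1 strictly dominates a2 on the remaining columns (Center: 12>8, Right: 9>3); eliminate a2.
Column Right is eliminated: Center beats it against every remaining row (a1: 9>5, a3: 8>2, a4: 10>5).
For Country A, a1 strictly dominates a3 on the remaining columns (Center: 12>8); eliminate a3.
Among the remaining strategies, none is strictly dominated by another pure strategy of the same player, so the elimination stops.
Surviving strategies — Country A: {a1, a4}; Country B: {Center}.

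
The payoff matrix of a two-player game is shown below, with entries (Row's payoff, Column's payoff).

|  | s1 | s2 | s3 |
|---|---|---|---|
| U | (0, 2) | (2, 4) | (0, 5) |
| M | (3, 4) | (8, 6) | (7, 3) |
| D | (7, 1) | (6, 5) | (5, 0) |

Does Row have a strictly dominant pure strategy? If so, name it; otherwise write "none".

U fails to dominate M at s1 (0<3).
M fails to dominate D at s1 (3<7).
D fails to dominate M at s2 (6<8).
No single strategy dominates all the others.

none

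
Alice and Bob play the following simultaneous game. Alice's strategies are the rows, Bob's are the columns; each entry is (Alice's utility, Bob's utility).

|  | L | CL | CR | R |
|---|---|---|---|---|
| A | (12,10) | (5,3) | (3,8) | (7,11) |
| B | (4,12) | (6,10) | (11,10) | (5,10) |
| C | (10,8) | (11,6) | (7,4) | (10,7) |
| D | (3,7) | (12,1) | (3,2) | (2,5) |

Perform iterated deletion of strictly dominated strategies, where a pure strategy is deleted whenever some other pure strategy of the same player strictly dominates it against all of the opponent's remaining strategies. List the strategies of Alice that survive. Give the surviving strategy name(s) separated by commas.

Bob's strategy CL is strictly dominated by L (A: 10>3, B: 12>10, C: 8>6, D: 7>1) and is removed.
For Alice, B strictly dominates D on the remaining columns (L: 4>3, CR: 11>3, R: 5>2); eliminate D.
For Bob, L strictly dominates CR on the remaining rows (A: 10>8, B: 12>10, C: 8>4); eliminate CR.
For Alice, A strictly dominates B on the remaining columns (L: 12>4, R: 7>5); eliminate B.
Among the remaining strategies, none is strictly dominated by another pure strategy of the same player, so the elimination stops.
Surviving strategies — Alice: {A, C}; Bob: {L, R}.

A, C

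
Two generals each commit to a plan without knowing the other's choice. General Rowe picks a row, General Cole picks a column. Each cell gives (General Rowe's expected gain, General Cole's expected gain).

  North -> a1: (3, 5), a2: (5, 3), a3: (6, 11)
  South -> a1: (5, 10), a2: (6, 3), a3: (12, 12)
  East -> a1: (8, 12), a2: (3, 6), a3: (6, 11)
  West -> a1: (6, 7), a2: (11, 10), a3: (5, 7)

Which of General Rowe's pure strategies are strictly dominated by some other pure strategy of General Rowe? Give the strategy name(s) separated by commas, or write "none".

North is strictly dominated by South (a1: 5>3, a2: 6>5, a3: 12>6).
Nothing dominates South: North at a1 (5>3); East at a2 (6>3); West at a3 (12>5).
East: no other strategy beats it everywhere (North at a1 (8>3); South at a1 (8>5); West at a1 (8>6)).
Nothing dominates West: North at a1 (6>3); South at a1 (6>5); East at a2 (11>3).

North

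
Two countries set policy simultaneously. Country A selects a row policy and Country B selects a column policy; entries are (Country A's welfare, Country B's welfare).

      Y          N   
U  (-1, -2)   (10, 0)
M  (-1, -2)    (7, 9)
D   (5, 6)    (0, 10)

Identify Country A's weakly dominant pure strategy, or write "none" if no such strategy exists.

none

U fails to dominate D at Y (-1<5).
M fails to dominate U at N (7<10).
D fails to dominate U at N (0<10).
No single strategy dominates all the others.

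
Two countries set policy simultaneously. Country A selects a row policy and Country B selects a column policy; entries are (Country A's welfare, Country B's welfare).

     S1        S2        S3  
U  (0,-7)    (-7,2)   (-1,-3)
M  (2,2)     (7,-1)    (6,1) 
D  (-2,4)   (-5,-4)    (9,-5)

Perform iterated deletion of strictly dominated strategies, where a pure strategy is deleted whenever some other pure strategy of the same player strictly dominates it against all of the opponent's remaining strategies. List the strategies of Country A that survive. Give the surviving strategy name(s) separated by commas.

Country A's strategy U is strictly dominated by M (S1: 2>0, S2: 7>-7, S3: 6>-1) and is removed.
Column S2 is eliminated: S1 beats it against every remaining row (M: 2>-1, D: 4>-4).
For Country B, S1 strictly dominates S3 on the remaining rows (M: 2>1, D: 4>-5); eliminate S3.
Row D is eliminated: M beats it against every remaining column (S1: 2>-2).
Among the remaining strategies, none is strictly dominated by another pure strategy of the same player, so the elimination stops.
Surviving strategies — Country A: {M}; Country B: {S1}.

M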